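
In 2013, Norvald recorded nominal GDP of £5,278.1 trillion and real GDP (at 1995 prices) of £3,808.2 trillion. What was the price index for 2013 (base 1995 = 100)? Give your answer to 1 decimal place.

price index = (Nominal / Real) × 100 = 5278.1 / 3808.2 × 100 = 138.60.

138.6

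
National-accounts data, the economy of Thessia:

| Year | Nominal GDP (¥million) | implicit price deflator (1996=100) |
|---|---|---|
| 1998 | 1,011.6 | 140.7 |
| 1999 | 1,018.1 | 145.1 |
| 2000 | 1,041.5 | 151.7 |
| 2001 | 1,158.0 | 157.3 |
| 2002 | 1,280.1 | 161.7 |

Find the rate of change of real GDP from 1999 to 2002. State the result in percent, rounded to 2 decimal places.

Real GDP 1999 = 1018.1/1.451 = 701.65.
Real GDP 2002 = 1280.1/1.617 = 791.65.
Change = 791.65/701.65 − 1 = 0.1283.

12.83%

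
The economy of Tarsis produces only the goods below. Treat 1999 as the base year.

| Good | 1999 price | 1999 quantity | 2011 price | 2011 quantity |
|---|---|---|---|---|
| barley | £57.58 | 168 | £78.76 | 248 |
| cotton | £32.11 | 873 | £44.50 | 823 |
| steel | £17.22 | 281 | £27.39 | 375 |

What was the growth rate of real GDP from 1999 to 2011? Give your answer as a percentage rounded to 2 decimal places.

10.86%

Real GDP 1999 = Nominal GDP 1999 = 57.58·168 + 32.11·873 + 17.22·281 = 42544.29.
Real GDP 2011 (at 1999 prices) = 57.58·248 + 32.11·823 + 17.22·375 = 47163.87.
Real growth = 47163.87/42544.29 − 1 = 0.1086.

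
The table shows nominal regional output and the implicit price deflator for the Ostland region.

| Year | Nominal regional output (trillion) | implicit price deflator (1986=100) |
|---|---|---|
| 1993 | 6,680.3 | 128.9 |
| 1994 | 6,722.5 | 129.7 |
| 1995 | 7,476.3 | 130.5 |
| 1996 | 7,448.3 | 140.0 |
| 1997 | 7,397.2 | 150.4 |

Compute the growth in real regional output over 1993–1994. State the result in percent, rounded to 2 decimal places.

0.01%

Real regional output 1993 = 6680.3/1.289 = 5182.54.
Real regional output 1994 = 6722.5/1.297 = 5183.11.
Change = 5183.11/5182.54 − 1 = 0.0001.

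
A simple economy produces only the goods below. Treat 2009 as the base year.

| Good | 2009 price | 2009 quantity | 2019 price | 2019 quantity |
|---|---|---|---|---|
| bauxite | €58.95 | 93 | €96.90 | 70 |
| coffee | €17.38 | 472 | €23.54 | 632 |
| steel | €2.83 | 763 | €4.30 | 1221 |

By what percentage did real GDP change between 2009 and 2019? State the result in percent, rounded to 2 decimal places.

Real GDP 2009 = Nominal GDP 2009 = 58.95·93 + 17.38·472 + 2.83·763 = 15845.00.
Real GDP 2019 (at 2009 prices) = 58.95·70 + 17.38·632 + 2.83·1221 = 18566.09.
Real growth = 18566.09/15845.00 − 1 = 0.1717.

17.17%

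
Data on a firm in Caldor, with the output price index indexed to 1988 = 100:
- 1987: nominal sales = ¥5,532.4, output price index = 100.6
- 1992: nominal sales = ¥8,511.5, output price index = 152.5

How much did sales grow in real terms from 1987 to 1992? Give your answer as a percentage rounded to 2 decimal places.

1.49%

Real sales 1987 = 5532.4 / 1.006 = 5499.40.
Real sales 1992 = 8511.5 / 1.525 = 5581.31.
Real growth = 5581.31 / 5499.40 − 1 = 0.0149.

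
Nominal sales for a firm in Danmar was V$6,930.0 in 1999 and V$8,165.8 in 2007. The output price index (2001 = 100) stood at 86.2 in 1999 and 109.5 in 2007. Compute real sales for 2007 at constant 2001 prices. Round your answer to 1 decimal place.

Real sales = Nominal / (output price index/100) = 8165.8 / 1.095 = 7457.35.

V$7,457.4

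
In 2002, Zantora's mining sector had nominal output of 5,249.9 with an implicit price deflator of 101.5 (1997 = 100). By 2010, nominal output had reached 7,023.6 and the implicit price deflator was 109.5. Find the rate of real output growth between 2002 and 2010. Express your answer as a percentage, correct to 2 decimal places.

24.01%

Deflate each year: 2002 → 5249.9/1.015 = 5172.32; 2010 → 7023.6/1.095 = 6414.25.
So real output changed by 6414.25/5172.32 − 1 = 0.2401, i.e. 24.01%.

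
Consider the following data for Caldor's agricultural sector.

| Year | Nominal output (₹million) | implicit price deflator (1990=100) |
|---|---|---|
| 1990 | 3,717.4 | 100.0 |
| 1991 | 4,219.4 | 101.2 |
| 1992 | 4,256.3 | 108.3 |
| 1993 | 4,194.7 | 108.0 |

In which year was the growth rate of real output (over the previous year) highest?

1991: real = 4219.4/1.012 = 4169.37; growth vs 1990 (3717.40) = 12.16%.
1992: real = 4256.3/1.083 = 3930.10; growth vs 1991 (4169.37) = -5.74%.
1993: real = 4194.7/1.080 = 3883.98; growth vs 1992 (3930.10) = -1.17%.

1991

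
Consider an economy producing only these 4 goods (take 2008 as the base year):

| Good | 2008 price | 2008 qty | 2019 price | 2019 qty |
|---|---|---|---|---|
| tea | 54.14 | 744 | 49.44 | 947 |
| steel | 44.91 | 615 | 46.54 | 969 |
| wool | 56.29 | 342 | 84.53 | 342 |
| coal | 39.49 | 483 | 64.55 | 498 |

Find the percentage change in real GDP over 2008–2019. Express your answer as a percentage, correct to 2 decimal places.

25.87%

Real GDP 2008 = Nominal GDP 2008 = 54.14·744 + 44.91·615 + 56.29·342 + 39.49·483 = 106224.66.
Real GDP 2019 (at 2008 prices) = 54.14·947 + 44.91·969 + 56.29·342 + 39.49·498 = 133705.57.
Real growth = 133705.57/106224.66 − 1 = 0.2587.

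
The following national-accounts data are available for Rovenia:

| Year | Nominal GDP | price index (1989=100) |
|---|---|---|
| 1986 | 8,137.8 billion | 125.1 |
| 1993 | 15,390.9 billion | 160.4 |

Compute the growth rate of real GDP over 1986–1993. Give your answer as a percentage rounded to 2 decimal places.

47.51%

Deflate each year: 1986 → 8137.8/1.251 = 6505.04; 1993 → 15390.9/1.604 = 9595.32.
So real GDP changed by 9595.32/6505.04 − 1 = 0.4751, i.e. 47.51%.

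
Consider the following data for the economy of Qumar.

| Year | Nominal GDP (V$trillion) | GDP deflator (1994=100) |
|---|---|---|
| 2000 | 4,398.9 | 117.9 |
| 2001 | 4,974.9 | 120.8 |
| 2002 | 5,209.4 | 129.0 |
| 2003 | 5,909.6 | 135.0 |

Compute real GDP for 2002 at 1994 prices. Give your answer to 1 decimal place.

Real GDP 2002 = 5209.4 / 1.290 = 4038.29.

V$4,038.3 trillion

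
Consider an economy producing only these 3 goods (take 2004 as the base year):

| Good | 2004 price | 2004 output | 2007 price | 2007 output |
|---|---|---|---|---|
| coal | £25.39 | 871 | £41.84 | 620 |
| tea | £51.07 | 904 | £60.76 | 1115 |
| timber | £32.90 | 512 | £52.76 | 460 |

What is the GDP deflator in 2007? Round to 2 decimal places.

Nominal GDP 2007 = 41.84·620 + 60.76·1115 + 52.76·460 = 117957.80.
Real GDP 2007 (at 2004 prices) = 25.39·620 + 51.07·1115 + 32.90·460 = 87818.85.
Deflator = Nominal/Real × 100 = 117957.80/87818.85 × 100 = 134.319.

134.32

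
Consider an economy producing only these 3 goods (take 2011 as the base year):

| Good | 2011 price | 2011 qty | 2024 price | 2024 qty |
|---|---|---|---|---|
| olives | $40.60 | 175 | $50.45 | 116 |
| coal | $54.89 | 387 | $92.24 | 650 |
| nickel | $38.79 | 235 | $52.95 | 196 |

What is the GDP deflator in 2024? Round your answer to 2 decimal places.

Nominal GDP 2024 = 50.45·116 + 92.24·650 + 52.95·196 = 76186.40.
Real GDP 2024 (at 2011 prices) = 40.60·116 + 54.89·650 + 38.79·196 = 47990.94.
Deflator = Nominal/Real × 100 = 76186.40/47990.94 × 100 = 158.752.

158.75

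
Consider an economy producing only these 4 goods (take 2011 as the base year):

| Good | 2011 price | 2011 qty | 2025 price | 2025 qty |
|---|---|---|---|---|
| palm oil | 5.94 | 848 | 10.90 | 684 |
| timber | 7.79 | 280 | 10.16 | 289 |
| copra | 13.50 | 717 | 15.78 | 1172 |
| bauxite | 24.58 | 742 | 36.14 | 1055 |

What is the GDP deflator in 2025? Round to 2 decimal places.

139.41

Nominal GDP 2025 = 10.90·684 + 10.16·289 + 15.78·1172 + 36.14·1055 = 67013.70.
Real GDP 2025 (at 2011 prices) = 5.94·684 + 7.79·289 + 13.50·1172 + 24.58·1055 = 48068.17.
Deflator = Nominal/Real × 100 = 67013.70/48068.17 × 100 = 139.414.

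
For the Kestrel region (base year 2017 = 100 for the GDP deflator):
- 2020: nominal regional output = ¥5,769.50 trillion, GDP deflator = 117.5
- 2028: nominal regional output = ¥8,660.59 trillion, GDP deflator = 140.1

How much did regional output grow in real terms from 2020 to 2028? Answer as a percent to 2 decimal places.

Deflate each year: 2020 → 5769.50/1.175 = 4910.21; 2028 → 8660.59/1.401 = 6181.72.
So real regional output changed by 6181.72/4910.21 − 1 = 0.2590, i.e. 25.90%.

25.90%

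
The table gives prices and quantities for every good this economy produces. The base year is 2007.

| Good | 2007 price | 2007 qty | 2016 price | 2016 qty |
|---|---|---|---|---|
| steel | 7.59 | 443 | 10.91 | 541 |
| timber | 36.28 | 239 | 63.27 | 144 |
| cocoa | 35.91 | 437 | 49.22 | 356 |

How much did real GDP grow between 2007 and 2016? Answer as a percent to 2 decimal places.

-20.24%

Real GDP 2007 = Nominal GDP 2007 = 7.59·443 + 36.28·239 + 35.91·437 = 27725.96.
Real GDP 2016 (at 2007 prices) = 7.59·541 + 36.28·144 + 35.91·356 = 22114.47.
Real growth = 22114.47/27725.96 − 1 = -0.2024.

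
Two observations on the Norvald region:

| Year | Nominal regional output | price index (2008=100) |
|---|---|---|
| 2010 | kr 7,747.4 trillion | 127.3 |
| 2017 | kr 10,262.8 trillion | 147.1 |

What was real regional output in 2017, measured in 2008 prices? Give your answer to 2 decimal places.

Real regional output = Nominal / (price index/100) = 10262.8 / 1.471 = 6976.75.

kr 6,976.75 trillion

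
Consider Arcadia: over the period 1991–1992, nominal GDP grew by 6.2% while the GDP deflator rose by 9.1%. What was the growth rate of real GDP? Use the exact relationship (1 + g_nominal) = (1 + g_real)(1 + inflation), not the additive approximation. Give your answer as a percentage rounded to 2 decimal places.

(1 + g_nom) = (1 + g_real)(1 + π), so g_real = 1.0620 / 1.0910 − 1 = -0.02658.

-2.66%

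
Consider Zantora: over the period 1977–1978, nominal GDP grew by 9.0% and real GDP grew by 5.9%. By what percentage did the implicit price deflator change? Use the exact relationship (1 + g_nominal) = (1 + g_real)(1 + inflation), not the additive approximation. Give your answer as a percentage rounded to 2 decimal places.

(1 + g_nom) = (1 + g_real)(1 + π), so π = 1.0900 / 1.0590 − 1 = 0.02927.

2.93%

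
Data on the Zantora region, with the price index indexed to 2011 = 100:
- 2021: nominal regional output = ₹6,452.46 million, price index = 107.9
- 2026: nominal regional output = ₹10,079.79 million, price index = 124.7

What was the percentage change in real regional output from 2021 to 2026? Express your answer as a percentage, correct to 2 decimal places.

35.17%

Deflate each year: 2021 → 6452.46/1.079 = 5980.04; 2026 → 10079.79/1.247 = 8083.23.
So real regional output changed by 8083.23/5980.04 − 1 = 0.3517, i.e. 35.17%.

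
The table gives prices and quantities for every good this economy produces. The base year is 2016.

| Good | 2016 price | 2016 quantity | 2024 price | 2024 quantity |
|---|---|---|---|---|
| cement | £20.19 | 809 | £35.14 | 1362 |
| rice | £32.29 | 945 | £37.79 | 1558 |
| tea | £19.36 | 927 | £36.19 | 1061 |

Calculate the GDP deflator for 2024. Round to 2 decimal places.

147.57

Nominal GDP 2024 = 35.14·1362 + 37.79·1558 + 36.19·1061 = 145135.09.
Real GDP 2024 (at 2016 prices) = 20.19·1362 + 32.29·1558 + 19.36·1061 = 98347.56.
Deflator = Nominal/Real × 100 = 145135.09/98347.56 × 100 = 147.574.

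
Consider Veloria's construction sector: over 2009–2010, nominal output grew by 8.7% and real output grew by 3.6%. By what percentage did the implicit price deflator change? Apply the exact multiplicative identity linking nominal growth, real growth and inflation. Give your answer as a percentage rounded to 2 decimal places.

4.92%

(1 + g_nom) = (1 + g_real)(1 + π), so π = 1.0870 / 1.0360 − 1 = 0.04923.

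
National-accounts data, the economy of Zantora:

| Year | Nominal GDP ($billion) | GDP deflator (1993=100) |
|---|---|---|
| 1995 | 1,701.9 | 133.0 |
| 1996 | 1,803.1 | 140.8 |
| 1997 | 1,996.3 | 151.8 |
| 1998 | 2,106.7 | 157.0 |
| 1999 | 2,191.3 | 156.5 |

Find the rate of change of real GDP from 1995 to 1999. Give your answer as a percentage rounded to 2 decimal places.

Real GDP 1995 = 1701.9/1.330 = 1279.62.
Real GDP 1999 = 2191.3/1.565 = 1400.19.
Change = 1400.19/1279.62 − 1 = 0.0942.

9.42%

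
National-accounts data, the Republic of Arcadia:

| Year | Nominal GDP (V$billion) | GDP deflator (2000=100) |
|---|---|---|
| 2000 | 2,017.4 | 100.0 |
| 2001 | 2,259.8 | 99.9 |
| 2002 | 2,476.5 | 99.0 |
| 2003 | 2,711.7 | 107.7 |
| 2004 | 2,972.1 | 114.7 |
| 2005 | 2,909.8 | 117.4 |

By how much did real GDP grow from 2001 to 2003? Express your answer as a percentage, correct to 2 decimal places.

Real GDP 2001 = 2259.8/0.999 = 2262.06.
Real GDP 2003 = 2711.7/1.077 = 2517.83.
Change = 2517.83/2262.06 − 1 = 0.1131.

11.31%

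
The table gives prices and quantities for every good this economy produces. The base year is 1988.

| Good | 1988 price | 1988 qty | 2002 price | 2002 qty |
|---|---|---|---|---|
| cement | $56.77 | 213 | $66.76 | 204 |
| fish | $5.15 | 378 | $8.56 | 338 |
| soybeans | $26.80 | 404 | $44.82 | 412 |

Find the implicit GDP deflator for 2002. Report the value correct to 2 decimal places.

Nominal GDP 2002 = 66.76·204 + 8.56·338 + 44.82·412 = 34978.16.
Real GDP 2002 (at 1988 prices) = 56.77·204 + 5.15·338 + 26.80·412 = 24363.38.
Deflator = Nominal/Real × 100 = 34978.16/24363.38 × 100 = 143.569.

143.57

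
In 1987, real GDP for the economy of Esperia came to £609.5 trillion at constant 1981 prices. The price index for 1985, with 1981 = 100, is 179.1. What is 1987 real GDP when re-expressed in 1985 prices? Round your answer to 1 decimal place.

Real GDP in 1985 prices = Real GDP in 1981 prices × (P_1985/P_1981) = 609.5 × 1.791 = 1091.61.

£1,091.6 trillion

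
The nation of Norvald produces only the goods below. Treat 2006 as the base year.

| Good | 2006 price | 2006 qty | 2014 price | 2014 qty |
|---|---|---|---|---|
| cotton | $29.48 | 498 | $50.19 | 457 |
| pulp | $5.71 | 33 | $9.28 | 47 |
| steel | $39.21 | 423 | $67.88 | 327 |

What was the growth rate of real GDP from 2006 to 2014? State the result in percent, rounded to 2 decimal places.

-15.56%

Real GDP 2006 = Nominal GDP 2006 = 29.48·498 + 5.71·33 + 39.21·423 = 31455.30.
Real GDP 2014 (at 2006 prices) = 29.48·457 + 5.71·47 + 39.21·327 = 26562.40.
Real growth = 26562.40/31455.30 − 1 = -0.1556.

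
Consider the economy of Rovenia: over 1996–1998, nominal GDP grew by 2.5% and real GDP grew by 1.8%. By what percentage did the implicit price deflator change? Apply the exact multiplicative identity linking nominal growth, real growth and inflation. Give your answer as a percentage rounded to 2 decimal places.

(1 + g_nom) = (1 + g_real)(1 + π), so π = 1.0250 / 1.0180 − 1 = 0.00688.

0.69%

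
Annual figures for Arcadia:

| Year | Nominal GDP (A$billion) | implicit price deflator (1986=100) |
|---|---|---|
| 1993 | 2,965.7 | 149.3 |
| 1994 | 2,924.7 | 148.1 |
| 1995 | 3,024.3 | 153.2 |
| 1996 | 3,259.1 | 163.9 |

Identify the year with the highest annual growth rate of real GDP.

1996

1994: real = 2924.7/1.481 = 1974.81; growth vs 1993 (1986.40) = -0.58%.
1995: real = 3024.3/1.532 = 1974.09; growth vs 1994 (1974.81) = -0.04%.
1996: real = 3259.1/1.639 = 1988.47; growth vs 1995 (1974.09) = 0.73%.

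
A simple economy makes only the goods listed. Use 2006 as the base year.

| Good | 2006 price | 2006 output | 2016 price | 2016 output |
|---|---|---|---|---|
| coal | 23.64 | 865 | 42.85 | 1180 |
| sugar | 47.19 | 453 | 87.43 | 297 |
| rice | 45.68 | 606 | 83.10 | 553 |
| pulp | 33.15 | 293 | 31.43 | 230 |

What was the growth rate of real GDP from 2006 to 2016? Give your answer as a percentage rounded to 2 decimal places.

Real GDP 2006 = Nominal GDP 2006 = 23.64·865 + 47.19·453 + 45.68·606 + 33.15·293 = 79220.70.
Real GDP 2016 (at 2006 prices) = 23.64·1180 + 47.19·297 + 45.68·553 + 33.15·230 = 74796.17.
Real growth = 74796.17/79220.70 − 1 = -0.0559.

-5.59%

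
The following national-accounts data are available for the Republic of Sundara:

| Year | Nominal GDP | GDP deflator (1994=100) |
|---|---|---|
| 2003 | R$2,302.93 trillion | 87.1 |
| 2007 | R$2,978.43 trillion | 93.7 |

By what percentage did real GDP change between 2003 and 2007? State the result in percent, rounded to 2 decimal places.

20.22%

Real GDP 2003 = 2302.93 / 0.871 = 2644.01.
Real GDP 2007 = 2978.43 / 0.937 = 3178.69.
Real growth = 3178.69 / 2644.01 − 1 = 0.2022.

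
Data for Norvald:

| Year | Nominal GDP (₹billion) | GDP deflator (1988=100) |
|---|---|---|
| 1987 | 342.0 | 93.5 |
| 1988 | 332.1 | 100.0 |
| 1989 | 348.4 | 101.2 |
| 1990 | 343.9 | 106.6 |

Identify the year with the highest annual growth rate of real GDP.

1988: real = 332.1/1.000 = 332.10; growth vs 1987 (365.78) = -9.21%.
1989: real = 348.4/1.012 = 344.27; growth vs 1988 (332.10) = 3.66%.
1990: real = 343.9/1.066 = 322.61; growth vs 1989 (344.27) = -6.29%.

1989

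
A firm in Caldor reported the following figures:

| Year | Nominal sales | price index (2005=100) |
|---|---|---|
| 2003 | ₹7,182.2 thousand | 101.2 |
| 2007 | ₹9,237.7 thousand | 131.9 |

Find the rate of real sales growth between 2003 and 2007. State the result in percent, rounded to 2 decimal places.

Deflate each year: 2003 → 7182.2/1.012 = 7097.04; 2007 → 9237.7/1.319 = 7003.56.
So real sales changed by 7003.56/7097.04 − 1 = -0.0132, i.e. -1.32%.

-1.32%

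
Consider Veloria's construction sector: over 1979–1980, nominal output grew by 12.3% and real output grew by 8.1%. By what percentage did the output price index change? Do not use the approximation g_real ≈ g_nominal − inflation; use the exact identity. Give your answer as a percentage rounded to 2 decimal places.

(1 + g_nom) = (1 + g_real)(1 + π), so π = 1.1230 / 1.0810 − 1 = 0.03885.

3.89%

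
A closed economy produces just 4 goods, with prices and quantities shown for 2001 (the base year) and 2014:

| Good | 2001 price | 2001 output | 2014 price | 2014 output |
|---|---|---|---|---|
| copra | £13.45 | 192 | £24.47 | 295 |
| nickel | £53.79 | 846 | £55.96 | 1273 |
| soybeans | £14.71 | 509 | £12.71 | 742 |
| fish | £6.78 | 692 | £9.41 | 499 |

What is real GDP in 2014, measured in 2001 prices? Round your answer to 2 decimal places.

Real GDP 2014 = Σ (p_2001 × q_2014) = 13.45·295 + 53.79·1273 + 14.71·742 + 6.78·499 = 86740.46.

£86740.46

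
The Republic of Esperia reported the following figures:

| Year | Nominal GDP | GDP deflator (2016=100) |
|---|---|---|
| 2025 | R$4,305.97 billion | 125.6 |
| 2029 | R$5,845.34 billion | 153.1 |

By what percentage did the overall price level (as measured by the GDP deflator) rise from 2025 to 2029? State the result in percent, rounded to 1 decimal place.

21.9%

Price-level change = 153.1 / 125.6 − 1 = 0.2189.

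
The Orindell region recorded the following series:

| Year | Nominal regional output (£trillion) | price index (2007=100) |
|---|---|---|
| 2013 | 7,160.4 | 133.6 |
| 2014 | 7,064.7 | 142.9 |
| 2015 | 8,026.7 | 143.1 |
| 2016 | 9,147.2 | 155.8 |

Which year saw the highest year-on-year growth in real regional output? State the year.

2014: real = 7064.7/1.429 = 4943.81; growth vs 2013 (5359.58) = -7.76%.
2015: real = 8026.7/1.431 = 5609.15; growth vs 2014 (4943.81) = 13.46%.
2016: real = 9147.2/1.558 = 5871.12; growth vs 2015 (5609.15) = 4.67%.

2015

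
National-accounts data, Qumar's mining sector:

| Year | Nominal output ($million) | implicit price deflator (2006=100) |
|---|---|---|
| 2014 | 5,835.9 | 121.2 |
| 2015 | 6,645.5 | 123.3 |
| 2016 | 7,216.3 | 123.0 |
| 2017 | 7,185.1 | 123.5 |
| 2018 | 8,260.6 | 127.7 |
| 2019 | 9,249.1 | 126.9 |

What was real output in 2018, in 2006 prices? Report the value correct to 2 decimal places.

$6,468.75 million

Real output 2018 = 8260.6 / 1.277 = 6468.75.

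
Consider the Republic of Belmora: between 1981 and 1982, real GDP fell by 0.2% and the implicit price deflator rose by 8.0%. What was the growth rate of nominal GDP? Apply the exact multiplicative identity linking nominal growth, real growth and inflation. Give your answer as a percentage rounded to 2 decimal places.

7.78%

(1 + g_nom) = (1 + g_real)(1 + π) = 0.9980 × 1.0800 = 1.07784.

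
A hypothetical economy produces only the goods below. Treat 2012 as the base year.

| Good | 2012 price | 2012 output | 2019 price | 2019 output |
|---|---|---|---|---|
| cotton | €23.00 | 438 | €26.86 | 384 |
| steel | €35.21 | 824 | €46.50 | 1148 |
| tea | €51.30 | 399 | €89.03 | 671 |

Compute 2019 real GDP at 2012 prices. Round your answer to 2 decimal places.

€83675.38

Real GDP 2019 = Σ (p_2012 × q_2019) = 23.00·384 + 35.21·1148 + 51.30·671 = 83675.38.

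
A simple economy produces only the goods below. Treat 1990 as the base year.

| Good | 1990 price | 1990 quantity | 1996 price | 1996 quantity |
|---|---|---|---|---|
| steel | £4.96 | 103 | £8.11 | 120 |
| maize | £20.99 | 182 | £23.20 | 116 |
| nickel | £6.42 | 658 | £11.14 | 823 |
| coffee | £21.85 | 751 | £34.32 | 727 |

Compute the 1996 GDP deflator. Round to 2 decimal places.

156.14

Nominal GDP 1996 = 8.11·120 + 23.20·116 + 11.14·823 + 34.32·727 = 37783.26.
Real GDP 1996 (at 1990 prices) = 4.96·120 + 20.99·116 + 6.42·823 + 21.85·727 = 24198.65.
Deflator = Nominal/Real × 100 = 37783.26/24198.65 × 100 = 156.138.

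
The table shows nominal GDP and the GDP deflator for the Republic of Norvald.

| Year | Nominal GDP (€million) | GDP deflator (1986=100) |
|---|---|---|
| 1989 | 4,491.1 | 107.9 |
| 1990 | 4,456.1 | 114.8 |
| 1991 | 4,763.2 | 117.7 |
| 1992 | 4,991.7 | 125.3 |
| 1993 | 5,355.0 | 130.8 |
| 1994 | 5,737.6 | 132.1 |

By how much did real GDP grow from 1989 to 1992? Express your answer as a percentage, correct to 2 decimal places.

Real GDP 1989 = 4491.1/1.079 = 4162.28.
Real GDP 1992 = 4991.7/1.253 = 3983.80.
Change = 3983.80/4162.28 − 1 = -0.0429.

-4.29%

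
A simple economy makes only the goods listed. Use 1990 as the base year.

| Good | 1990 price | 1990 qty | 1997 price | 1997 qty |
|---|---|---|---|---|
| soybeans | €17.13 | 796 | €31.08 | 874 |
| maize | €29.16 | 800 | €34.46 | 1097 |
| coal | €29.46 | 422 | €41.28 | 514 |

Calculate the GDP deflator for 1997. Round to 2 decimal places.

Nominal GDP 1997 = 31.08·874 + 34.46·1097 + 41.28·514 = 86184.46.
Real GDP 1997 (at 1990 prices) = 17.13·874 + 29.16·1097 + 29.46·514 = 62102.58.
Deflator = Nominal/Real × 100 = 86184.46/62102.58 × 100 = 138.778.

138.78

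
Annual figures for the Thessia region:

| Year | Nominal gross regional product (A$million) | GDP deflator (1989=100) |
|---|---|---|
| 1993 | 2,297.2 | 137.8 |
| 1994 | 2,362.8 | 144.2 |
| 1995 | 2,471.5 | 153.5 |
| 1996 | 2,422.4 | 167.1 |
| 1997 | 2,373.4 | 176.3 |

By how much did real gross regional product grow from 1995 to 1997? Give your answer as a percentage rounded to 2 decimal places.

Real gross regional product 1995 = 2471.5/1.535 = 1610.10.
Real gross regional product 1997 = 2373.4/1.763 = 1346.23.
Change = 1346.23/1610.10 − 1 = -0.1639.

-16.39%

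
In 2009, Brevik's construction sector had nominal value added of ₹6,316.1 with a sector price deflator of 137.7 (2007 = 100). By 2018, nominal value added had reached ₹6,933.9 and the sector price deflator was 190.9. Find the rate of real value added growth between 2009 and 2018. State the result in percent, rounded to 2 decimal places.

Real value added 2009 = 6316.1 / 1.377 = 4586.86.
Real value added 2018 = 6933.9 / 1.909 = 3632.22.
Real growth = 3632.22 / 4586.86 − 1 = -0.2081.

-20.81%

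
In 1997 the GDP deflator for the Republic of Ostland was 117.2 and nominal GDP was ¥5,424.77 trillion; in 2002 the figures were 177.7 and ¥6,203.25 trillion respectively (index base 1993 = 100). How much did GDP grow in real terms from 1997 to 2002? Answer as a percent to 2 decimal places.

-24.58%

Real GDP 1997 = 5424.77 / 1.172 = 4628.64.
Real GDP 2002 = 6203.25 / 1.777 = 3490.86.
Real growth = 3490.86 / 4628.64 − 1 = -0.2458.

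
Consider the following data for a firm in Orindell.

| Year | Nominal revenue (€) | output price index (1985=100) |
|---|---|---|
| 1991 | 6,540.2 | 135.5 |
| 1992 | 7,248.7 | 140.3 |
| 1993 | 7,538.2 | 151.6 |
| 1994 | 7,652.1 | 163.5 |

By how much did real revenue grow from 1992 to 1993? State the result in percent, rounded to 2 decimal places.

-3.76%

Real revenue 1992 = 7248.7/1.403 = 5166.57.
Real revenue 1993 = 7538.2/1.516 = 4972.43.
Change = 4972.43/5166.57 − 1 = -0.0376.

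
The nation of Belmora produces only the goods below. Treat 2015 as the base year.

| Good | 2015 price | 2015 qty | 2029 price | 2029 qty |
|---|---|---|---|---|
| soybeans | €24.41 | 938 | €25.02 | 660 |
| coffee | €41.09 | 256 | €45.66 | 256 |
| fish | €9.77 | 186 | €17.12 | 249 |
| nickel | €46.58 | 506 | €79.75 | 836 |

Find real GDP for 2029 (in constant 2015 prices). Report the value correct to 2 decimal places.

€68003.25

Real GDP 2029 = Σ (p_2015 × q_2029) = 24.41·660 + 41.09·256 + 9.77·249 + 46.58·836 = 68003.25.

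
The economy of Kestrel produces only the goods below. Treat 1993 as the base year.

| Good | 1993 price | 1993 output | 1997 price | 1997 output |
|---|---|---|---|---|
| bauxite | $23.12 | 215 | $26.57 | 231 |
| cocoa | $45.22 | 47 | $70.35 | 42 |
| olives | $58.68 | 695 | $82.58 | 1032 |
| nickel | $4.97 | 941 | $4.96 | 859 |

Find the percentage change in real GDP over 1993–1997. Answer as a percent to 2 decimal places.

Real GDP 1993 = Nominal GDP 1993 = 23.12·215 + 45.22·47 + 58.68·695 + 4.97·941 = 52555.51.
Real GDP 1997 (at 1993 prices) = 23.12·231 + 45.22·42 + 58.68·1032 + 4.97·859 = 72066.95.
Real growth = 72066.95/52555.51 − 1 = 0.3713.

37.13%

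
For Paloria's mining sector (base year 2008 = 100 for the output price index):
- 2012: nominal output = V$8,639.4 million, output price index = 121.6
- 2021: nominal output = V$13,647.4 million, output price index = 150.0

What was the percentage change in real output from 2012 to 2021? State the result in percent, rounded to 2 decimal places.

Deflate each year: 2012 → 8639.4/1.216 = 7104.77; 2021 → 13647.4/1.500 = 9098.27.
So real output changed by 9098.27/7104.77 − 1 = 0.2806, i.e. 28.06%.

28.06%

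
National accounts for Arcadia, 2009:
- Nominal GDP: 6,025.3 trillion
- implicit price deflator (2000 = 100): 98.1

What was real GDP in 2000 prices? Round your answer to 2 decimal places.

6,142.00 trillion

Real GDP = Nominal / (implicit price deflator/100) = 6025.3 / 0.981 = 6142.00.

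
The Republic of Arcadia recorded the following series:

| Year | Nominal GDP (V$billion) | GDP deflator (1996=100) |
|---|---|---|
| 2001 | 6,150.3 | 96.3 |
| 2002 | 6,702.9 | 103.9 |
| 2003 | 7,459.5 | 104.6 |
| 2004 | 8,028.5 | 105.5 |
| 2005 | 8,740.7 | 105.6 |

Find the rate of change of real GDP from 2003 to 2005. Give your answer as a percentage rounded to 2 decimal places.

Real GDP 2003 = 7459.5/1.046 = 7131.45.
Real GDP 2005 = 8740.7/1.056 = 8277.18.
Change = 8277.18/7131.45 − 1 = 0.1607.

16.07%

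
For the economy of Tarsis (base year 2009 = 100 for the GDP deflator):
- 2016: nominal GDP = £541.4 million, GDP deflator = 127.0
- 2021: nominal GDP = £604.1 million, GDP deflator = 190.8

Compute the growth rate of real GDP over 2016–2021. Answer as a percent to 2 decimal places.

Real GDP 2016 = 541.4 / 1.270 = 426.30.
Real GDP 2021 = 604.1 / 1.908 = 316.61.
Real growth = 316.61 / 426.30 − 1 = -0.2573.

-25.73%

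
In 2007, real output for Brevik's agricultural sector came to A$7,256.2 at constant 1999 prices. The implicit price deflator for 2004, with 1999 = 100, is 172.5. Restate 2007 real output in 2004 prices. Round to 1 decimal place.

Real output in 2004 prices = Real output in 1999 prices × (P_2004/P_1999) = 7256.2 × 1.725 = 12516.95.

A$12,516.9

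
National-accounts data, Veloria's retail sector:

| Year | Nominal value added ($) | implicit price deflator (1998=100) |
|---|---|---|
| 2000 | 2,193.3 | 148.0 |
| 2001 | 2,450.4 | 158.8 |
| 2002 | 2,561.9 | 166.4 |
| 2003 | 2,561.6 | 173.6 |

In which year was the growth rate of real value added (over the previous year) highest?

2001: real = 2450.4/1.588 = 1543.07; growth vs 2000 (1481.96) = 4.12%.
2002: real = 2561.9/1.664 = 1539.60; growth vs 2001 (1543.07) = -0.22%.
2003: real = 2561.6/1.736 = 1475.58; growth vs 2002 (1539.60) = -4.16%.

2001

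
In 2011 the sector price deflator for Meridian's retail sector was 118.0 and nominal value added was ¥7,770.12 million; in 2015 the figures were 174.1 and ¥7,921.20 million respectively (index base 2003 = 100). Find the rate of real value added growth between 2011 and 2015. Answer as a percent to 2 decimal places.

-30.91%

Deflate each year: 2011 → 7770.12/1.180 = 6584.85; 2015 → 7921.20/1.741 = 4549.80.
So real value added changed by 4549.80/6584.85 − 1 = -0.3091, i.e. -30.91%.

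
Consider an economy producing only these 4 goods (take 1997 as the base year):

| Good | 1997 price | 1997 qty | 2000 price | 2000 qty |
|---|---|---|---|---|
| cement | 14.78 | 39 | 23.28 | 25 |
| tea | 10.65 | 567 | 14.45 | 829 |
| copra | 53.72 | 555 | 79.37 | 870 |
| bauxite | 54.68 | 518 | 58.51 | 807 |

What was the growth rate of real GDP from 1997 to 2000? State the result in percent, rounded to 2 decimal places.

54.53%

Real GDP 1997 = Nominal GDP 1997 = 14.78·39 + 10.65·567 + 53.72·555 + 54.68·518 = 64753.81.
Real GDP 2000 (at 1997 prices) = 14.78·25 + 10.65·829 + 53.72·870 + 54.68·807 = 100061.51.
Real growth = 100061.51/64753.81 − 1 = 0.5453.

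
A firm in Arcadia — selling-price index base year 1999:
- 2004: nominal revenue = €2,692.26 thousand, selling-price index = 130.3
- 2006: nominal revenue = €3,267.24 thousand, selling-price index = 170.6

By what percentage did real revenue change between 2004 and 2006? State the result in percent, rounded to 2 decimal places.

-7.31%

Deflate each year: 2004 → 2692.26/1.303 = 2066.20; 2006 → 3267.24/1.706 = 1915.15.
So real revenue changed by 1915.15/2066.20 − 1 = -0.0731, i.e. -7.31%.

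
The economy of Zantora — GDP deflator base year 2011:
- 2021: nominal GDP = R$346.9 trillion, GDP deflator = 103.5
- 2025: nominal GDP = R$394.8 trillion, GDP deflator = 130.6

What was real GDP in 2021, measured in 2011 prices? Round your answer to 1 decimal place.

R$335.2 trillion

Real GDP = Nominal / (GDP deflator/100) = 346.9 / 1.035 = 335.17.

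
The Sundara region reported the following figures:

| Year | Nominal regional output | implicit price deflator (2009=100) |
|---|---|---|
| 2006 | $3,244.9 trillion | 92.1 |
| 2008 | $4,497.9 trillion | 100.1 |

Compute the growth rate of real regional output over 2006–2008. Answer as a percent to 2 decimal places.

27.54%

Real regional output 2006 = 3244.9 / 0.921 = 3523.24.
Real regional output 2008 = 4497.9 / 1.001 = 4493.41.
Real growth = 4493.41 / 3523.24 − 1 = 0.2754.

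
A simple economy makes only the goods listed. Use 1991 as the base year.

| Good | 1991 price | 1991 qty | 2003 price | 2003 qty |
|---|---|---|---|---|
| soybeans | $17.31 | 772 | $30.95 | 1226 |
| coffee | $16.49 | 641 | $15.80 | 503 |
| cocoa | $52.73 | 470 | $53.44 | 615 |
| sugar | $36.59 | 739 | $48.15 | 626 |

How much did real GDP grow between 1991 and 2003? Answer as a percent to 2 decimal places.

Real GDP 1991 = Nominal GDP 1991 = 17.31·772 + 16.49·641 + 52.73·470 + 36.59·739 = 75756.52.
Real GDP 2003 (at 1991 prices) = 17.31·1226 + 16.49·503 + 52.73·615 + 36.59·626 = 84850.82.
Real growth = 84850.82/75756.52 − 1 = 0.1200.

12.00%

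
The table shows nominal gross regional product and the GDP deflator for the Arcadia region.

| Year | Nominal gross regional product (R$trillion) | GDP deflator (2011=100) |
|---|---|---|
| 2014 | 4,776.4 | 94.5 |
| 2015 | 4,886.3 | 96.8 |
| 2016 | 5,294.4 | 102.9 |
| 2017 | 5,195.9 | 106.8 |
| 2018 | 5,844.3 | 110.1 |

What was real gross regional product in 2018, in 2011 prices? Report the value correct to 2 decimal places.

R$5,308.17 trillion

Real gross regional product 2018 = 5844.3 / 1.101 = 5308.17.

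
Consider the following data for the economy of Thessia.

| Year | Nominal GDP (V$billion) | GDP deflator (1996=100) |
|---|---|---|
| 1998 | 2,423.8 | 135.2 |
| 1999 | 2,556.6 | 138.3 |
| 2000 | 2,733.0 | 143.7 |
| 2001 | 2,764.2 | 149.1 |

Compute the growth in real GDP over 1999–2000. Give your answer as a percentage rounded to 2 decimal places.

Real GDP 1999 = 2556.6/1.383 = 1848.59.
Real GDP 2000 = 2733.0/1.437 = 1901.88.
Change = 1901.88/1848.59 − 1 = 0.0288.

2.88%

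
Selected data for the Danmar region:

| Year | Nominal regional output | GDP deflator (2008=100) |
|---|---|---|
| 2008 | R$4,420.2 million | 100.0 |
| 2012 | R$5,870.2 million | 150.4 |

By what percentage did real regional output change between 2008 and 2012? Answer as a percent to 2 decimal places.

-11.70%

Deflate each year: 2008 → 4420.2/1.000 = 4420.20; 2012 → 5870.2/1.504 = 3903.06.
So real regional output changed by 3903.06/4420.20 − 1 = -0.1170, i.e. -11.70%.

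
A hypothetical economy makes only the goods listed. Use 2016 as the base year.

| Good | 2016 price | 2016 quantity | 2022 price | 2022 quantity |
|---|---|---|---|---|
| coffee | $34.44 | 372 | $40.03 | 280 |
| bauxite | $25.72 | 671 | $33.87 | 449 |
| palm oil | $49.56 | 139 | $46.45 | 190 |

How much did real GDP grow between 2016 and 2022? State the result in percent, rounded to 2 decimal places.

-17.18%

Real GDP 2016 = Nominal GDP 2016 = 34.44·372 + 25.72·671 + 49.56·139 = 36958.64.
Real GDP 2022 (at 2016 prices) = 34.44·280 + 25.72·449 + 49.56·190 = 30607.88.
Real growth = 30607.88/36958.64 − 1 = -0.1718.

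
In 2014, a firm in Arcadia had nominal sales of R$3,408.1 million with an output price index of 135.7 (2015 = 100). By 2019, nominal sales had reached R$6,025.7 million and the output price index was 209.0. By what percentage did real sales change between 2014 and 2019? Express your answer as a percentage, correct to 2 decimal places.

14.80%

Deflate each year: 2014 → 3408.1/1.357 = 2511.50; 2019 → 6025.7/2.090 = 2883.11.
So real sales changed by 2883.11/2511.50 − 1 = 0.1480, i.e. 14.80%.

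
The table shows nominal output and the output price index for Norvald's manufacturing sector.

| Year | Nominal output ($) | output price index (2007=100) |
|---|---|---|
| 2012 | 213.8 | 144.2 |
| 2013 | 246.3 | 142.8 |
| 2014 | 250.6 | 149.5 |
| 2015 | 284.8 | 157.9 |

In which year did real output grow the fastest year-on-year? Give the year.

2013

2013: real = 246.3/1.428 = 172.48; growth vs 2012 (148.27) = 16.33%.
2014: real = 250.6/1.495 = 167.63; growth vs 2013 (172.48) = -2.81%.
2015: real = 284.8/1.579 = 180.37; growth vs 2014 (167.63) = 7.60%.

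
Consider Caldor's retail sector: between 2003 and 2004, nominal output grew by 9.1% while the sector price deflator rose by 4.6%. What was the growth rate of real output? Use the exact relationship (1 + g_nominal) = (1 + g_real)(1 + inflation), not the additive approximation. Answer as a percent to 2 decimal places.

4.30%

(1 + g_nom) = (1 + g_real)(1 + π), so g_real = 1.0910 / 1.0460 − 1 = 0.04302.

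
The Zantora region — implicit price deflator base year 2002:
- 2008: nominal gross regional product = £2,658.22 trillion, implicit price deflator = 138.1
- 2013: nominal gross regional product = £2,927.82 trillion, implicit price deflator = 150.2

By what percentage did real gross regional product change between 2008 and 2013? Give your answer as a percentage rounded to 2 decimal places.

Deflate each year: 2008 → 2658.22/1.381 = 1924.85; 2013 → 2927.82/1.502 = 1949.28.
So real gross regional product changed by 1949.28/1924.85 − 1 = 0.0127, i.e. 1.27%.

1.27%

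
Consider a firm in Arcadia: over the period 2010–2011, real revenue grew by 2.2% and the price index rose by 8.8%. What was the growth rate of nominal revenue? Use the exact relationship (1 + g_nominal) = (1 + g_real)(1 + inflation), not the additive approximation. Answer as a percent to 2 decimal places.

(1 + g_nom) = (1 + g_real)(1 + π) = 1.0220 × 1.0880 = 1.11194.

11.19%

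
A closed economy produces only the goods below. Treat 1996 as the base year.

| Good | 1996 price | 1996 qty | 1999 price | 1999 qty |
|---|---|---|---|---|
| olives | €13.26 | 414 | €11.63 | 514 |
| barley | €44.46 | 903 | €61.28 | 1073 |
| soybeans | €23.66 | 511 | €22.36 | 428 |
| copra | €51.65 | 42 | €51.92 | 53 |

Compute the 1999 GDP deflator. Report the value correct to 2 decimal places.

124.74

Nominal GDP 1999 = 11.63·514 + 61.28·1073 + 22.36·428 + 51.92·53 = 84053.10.
Real GDP 1999 (at 1996 prices) = 13.26·514 + 44.46·1073 + 23.66·428 + 51.65·53 = 67385.15.
Deflator = Nominal/Real × 100 = 84053.10/67385.15 × 100 = 124.735.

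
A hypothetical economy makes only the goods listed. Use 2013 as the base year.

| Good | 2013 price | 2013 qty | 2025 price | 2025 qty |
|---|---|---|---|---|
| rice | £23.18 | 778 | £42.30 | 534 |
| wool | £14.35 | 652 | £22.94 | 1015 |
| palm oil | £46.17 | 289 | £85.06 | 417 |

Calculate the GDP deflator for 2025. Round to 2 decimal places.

176.08

Nominal GDP 2025 = 42.30·534 + 22.94·1015 + 85.06·417 = 81342.32.
Real GDP 2025 (at 2013 prices) = 23.18·534 + 14.35·1015 + 46.17·417 = 46196.26.
Deflator = Nominal/Real × 100 = 81342.32/46196.26 × 100 = 176.080.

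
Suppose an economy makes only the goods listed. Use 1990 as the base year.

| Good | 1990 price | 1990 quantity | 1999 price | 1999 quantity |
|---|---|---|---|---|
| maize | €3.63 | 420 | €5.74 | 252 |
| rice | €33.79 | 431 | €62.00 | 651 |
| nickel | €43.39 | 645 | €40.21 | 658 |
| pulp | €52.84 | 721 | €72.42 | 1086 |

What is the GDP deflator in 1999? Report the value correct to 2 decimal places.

134.97

Nominal GDP 1999 = 5.74·252 + 62.00·651 + 40.21·658 + 72.42·1086 = 146914.78.
Real GDP 1999 (at 1990 prices) = 3.63·252 + 33.79·651 + 43.39·658 + 52.84·1086 = 108846.91.
Deflator = Nominal/Real × 100 = 146914.78/108846.91 × 100 = 134.974.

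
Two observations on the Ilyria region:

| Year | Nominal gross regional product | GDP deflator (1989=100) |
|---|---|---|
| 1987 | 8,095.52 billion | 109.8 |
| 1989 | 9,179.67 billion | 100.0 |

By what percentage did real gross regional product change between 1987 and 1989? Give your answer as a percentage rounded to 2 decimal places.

Deflate each year: 1987 → 8095.52/1.098 = 7372.97; 1989 → 9179.67/1.000 = 9179.67.
So real gross regional product changed by 9179.67/7372.97 − 1 = 0.2450, i.e. 24.50%.

24.50%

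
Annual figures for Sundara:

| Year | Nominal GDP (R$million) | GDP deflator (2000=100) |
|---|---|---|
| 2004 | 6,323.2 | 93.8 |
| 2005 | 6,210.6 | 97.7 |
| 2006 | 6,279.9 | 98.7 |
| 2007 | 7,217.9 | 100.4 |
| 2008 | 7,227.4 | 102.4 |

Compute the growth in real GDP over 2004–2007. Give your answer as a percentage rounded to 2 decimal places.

6.65%

Real GDP 2004 = 6323.2/0.938 = 6741.15.
Real GDP 2007 = 7217.9/1.004 = 7189.14.
Change = 7189.14/6741.15 − 1 = 0.0665.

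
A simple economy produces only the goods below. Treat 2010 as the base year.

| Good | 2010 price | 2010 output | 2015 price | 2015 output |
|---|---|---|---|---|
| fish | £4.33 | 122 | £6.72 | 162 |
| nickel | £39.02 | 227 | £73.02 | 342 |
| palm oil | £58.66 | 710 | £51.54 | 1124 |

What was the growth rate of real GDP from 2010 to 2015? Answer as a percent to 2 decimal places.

56.72%

Real GDP 2010 = Nominal GDP 2010 = 4.33·122 + 39.02·227 + 58.66·710 = 51034.40.
Real GDP 2015 (at 2010 prices) = 4.33·162 + 39.02·342 + 58.66·1124 = 79980.14.
Real growth = 79980.14/51034.40 − 1 = 0.5672.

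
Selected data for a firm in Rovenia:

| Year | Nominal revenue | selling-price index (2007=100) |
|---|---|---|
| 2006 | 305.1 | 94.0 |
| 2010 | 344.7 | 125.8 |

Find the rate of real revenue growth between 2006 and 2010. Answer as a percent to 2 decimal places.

-15.58%

Real revenue 2006 = 305.1 / 0.940 = 324.57.
Real revenue 2010 = 344.7 / 1.258 = 274.01.
Real growth = 274.01 / 324.57 − 1 = -0.1558.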